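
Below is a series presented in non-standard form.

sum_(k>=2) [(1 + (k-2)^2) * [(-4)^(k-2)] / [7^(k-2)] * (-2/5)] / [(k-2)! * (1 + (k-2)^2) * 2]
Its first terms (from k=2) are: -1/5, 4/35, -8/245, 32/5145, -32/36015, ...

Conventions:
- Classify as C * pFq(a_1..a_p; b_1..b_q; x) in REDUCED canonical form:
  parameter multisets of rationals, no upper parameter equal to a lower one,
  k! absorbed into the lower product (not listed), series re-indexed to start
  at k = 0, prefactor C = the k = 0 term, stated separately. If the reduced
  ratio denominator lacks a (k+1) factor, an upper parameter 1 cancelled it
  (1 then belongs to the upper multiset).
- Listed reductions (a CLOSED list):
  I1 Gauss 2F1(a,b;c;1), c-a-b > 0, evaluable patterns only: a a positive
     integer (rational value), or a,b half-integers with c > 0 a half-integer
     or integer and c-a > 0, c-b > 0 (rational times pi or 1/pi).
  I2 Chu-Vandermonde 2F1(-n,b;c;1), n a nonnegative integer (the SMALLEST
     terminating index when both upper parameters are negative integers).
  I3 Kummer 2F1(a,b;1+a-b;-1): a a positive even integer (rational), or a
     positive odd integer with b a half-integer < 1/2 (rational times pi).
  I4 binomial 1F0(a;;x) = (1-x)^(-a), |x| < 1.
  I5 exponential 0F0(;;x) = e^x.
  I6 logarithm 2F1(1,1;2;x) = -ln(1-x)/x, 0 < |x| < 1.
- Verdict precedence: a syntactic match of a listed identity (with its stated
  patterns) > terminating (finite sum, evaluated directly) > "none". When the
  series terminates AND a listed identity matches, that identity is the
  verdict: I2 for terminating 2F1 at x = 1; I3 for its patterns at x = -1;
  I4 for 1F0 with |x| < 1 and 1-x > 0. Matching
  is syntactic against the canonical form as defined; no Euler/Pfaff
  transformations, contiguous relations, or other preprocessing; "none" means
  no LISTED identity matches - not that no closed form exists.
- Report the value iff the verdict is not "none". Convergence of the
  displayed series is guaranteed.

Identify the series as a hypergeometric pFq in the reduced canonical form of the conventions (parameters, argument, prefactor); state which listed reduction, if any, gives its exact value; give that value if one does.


x = -4/7 here; the reduced form reads 0F0, upper {-}, lower {-}, C = -1/5. Verdict: the exponential series (I5) matches (the 0F0 exponential series at x = -4/7). Value: (-1/5) * e^(-4/7).

The tell: t_0 being -1/5, the two geometric factors (prefactor -1/5) combine into one argument.
Consecutive-term ratio: r(k) = (-4/7) * 1 / [(k+1)] ; factor over Q: parameters, x = (-4/7), and C = -1/5.


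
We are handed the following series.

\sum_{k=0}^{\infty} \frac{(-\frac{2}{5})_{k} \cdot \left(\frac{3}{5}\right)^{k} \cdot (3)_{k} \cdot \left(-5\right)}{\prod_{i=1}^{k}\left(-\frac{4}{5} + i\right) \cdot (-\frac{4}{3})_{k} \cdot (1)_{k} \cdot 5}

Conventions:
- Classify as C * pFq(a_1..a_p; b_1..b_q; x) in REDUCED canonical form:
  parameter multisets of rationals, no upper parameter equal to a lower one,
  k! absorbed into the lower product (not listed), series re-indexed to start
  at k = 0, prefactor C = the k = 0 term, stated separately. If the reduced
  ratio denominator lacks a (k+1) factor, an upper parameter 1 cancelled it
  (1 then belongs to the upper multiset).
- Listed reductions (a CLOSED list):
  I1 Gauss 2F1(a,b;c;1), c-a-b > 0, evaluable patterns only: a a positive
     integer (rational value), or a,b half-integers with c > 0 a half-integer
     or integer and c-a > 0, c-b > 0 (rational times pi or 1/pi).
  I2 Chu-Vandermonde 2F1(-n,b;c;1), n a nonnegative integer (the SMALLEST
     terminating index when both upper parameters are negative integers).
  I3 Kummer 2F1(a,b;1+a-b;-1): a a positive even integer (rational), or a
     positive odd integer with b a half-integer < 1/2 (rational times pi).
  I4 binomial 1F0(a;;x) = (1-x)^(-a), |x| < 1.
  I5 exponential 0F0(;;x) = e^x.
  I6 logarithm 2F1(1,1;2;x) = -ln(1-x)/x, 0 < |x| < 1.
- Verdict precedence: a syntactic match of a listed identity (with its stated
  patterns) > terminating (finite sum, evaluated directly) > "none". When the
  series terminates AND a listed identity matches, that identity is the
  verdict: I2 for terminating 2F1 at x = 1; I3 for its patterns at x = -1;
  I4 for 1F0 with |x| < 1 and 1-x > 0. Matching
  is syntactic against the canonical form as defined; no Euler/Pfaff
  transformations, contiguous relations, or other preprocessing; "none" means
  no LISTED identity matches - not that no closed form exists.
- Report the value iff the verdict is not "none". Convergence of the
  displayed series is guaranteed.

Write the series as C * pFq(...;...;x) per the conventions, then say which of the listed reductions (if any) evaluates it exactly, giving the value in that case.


Prefactor -1, argument \frac{3}{5}: 2F2 with upper {-\frac{2}{5}, 3} over lower {-\frac{4}{3}, \frac{1}{5}}. Verdict: none here - no I1-I6 shape fits x = \frac{3}{5} with lower {-\frac{4}{3}, \frac{1}{5}}.

First insight: x = \frac{3}{5} and the constant factors (prefactor -1) combine into one prefactor.
Step ratio: r(k) = \frac{3}{5} * (k-\frac{2}{5}) (k+3) / [(k-\frac{4}{3}) (k+\frac{1}{5}) (k+1)] - rational in k, leading ratio \frac{3}{5}; with t_0 = -1, classification follows.


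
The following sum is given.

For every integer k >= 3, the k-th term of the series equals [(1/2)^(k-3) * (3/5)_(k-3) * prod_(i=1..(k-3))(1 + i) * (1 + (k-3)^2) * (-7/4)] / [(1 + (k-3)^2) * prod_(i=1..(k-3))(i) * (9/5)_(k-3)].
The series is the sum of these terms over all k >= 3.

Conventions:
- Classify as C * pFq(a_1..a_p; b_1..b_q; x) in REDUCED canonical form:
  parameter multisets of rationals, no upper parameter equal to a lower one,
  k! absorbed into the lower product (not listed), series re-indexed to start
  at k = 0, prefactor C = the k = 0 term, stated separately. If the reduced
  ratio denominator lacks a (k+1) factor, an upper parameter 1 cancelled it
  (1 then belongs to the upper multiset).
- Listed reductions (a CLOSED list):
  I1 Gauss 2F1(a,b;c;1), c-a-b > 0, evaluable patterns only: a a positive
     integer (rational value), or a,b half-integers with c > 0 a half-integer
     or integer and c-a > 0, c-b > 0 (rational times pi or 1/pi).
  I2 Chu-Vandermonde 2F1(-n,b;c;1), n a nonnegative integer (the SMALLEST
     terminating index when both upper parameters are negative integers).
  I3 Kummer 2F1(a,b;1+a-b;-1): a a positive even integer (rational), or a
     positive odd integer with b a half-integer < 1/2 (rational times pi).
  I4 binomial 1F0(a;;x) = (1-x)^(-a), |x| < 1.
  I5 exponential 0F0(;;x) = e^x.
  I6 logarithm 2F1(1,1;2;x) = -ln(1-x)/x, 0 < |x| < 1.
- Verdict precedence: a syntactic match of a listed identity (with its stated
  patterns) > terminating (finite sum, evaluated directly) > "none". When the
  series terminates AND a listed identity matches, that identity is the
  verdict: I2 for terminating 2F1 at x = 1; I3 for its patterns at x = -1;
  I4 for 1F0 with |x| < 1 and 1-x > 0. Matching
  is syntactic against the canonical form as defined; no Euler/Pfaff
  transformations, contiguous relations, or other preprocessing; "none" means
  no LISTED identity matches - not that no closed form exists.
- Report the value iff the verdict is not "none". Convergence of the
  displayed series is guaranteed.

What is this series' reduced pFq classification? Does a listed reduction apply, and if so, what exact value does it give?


Reduced: x = 1/2, 2F1, upper = {3/5, 2}, lower = {9/5}, C = -7/4. Verdict: none. No listed pattern accepts 2F1(3/5, 2; 9/5; 1/2).

Structural cue: x = (1/2) and the running product (prefactor -7/4) telescopes to a rising factorial.
Term ratio: r(k) = (1/2) * (k+3/5) (k+2) / [(k+9/5) (k+1)] - rational in k, leading ratio (1/2); with t_0 = -7/4, classification follows.


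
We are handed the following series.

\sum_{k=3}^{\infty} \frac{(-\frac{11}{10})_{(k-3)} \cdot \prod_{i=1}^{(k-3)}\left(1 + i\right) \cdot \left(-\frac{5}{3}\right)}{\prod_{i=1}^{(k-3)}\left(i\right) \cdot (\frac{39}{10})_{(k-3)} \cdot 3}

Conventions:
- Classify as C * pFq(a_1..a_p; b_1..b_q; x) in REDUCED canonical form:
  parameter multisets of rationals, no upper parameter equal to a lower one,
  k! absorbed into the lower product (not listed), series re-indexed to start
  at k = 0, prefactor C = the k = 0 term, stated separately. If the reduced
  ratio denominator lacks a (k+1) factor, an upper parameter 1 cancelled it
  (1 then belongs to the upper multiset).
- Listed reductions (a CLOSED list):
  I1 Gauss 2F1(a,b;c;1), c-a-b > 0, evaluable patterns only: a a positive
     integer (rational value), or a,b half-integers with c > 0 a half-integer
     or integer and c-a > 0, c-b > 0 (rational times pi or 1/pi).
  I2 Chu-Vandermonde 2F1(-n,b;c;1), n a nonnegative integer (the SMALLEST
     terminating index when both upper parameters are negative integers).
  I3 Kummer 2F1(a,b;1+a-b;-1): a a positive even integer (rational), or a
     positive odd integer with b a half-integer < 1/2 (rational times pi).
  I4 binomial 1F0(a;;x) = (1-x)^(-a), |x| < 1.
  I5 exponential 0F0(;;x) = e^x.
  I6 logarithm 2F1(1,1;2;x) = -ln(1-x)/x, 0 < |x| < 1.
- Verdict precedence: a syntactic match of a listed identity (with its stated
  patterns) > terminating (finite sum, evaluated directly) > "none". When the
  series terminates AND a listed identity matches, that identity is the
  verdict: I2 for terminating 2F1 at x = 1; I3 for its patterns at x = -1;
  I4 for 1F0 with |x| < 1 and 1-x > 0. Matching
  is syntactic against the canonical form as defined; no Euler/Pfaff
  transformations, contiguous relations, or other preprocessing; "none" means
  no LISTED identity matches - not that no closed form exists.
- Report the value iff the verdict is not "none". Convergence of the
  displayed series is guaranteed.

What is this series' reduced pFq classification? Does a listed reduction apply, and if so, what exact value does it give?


This is -\frac{5}{9} * 2F1(-\frac{11}{10}, 2; \frac{39}{10}; 1) in reduced canonical form. Verdict: Gauss (I1, integer-parameter pattern) fires (x = 1: the Gamma ratio telescopes since c-a-b = 3 > 0 and a = 2 in Z>0). Exact value: -\frac{551}{2160}.

Structural cue: t_0 = -\frac{5}{9} here, and the constant factors (C = -5/9) combine into one prefactor.
Consecutive-term ratio: r(k) = 1 * (k-\frac{11}{10}) (k+2) / [(k+\frac{39}{10}) (k+1)] - rational in k, leading ratio 1; with t_0 = -\frac{5}{9}, classification follows.


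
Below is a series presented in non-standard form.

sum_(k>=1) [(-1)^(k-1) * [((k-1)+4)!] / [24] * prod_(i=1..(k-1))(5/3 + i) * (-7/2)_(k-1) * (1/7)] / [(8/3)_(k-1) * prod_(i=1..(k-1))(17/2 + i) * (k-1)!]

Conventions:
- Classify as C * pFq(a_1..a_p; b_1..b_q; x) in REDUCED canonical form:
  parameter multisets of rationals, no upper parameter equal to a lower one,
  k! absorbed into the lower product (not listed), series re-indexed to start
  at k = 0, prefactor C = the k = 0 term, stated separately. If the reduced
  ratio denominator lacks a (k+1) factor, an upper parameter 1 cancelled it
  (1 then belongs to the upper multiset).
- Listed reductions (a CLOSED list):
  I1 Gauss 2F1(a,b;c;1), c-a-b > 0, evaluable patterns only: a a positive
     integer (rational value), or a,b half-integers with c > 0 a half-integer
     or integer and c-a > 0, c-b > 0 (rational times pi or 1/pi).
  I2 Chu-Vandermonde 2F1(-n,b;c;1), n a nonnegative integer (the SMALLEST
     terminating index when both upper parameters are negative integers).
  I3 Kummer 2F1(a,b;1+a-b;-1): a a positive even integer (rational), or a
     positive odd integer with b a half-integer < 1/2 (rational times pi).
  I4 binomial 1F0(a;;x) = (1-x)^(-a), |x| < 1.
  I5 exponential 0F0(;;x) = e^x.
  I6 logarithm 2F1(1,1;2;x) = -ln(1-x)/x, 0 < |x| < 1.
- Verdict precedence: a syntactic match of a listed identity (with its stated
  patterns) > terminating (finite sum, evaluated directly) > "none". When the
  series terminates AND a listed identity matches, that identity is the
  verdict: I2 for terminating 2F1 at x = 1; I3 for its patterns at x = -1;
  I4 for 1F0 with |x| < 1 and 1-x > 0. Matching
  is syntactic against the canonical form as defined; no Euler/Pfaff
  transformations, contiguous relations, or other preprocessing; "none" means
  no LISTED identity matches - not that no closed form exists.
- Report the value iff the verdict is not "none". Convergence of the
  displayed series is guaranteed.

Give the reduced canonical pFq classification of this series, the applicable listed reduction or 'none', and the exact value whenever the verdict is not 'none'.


At argument -1: a 2F1 with upper {-7/2, 5}, lower {19/2}, scaled by C = 1/7. Verdict: this is Kummer (I3) (x = -1; c = 19/2 equals 1+a-b for upper {-7/2, 5}: listed pattern). Value: (109395/524288) * pi.

Key step: t_0 being 1/7, the factorial ratio (C = 1/7) (k+a-1)!/(a-1)! is a rising factorial (a)_k.
Ratio: r(k) = (-1) * (k-7/2) (k+5) / [(k+19/2) (k+1)] - rational in k, leading ratio (-1); with t_0 = 1/7, classification follows.


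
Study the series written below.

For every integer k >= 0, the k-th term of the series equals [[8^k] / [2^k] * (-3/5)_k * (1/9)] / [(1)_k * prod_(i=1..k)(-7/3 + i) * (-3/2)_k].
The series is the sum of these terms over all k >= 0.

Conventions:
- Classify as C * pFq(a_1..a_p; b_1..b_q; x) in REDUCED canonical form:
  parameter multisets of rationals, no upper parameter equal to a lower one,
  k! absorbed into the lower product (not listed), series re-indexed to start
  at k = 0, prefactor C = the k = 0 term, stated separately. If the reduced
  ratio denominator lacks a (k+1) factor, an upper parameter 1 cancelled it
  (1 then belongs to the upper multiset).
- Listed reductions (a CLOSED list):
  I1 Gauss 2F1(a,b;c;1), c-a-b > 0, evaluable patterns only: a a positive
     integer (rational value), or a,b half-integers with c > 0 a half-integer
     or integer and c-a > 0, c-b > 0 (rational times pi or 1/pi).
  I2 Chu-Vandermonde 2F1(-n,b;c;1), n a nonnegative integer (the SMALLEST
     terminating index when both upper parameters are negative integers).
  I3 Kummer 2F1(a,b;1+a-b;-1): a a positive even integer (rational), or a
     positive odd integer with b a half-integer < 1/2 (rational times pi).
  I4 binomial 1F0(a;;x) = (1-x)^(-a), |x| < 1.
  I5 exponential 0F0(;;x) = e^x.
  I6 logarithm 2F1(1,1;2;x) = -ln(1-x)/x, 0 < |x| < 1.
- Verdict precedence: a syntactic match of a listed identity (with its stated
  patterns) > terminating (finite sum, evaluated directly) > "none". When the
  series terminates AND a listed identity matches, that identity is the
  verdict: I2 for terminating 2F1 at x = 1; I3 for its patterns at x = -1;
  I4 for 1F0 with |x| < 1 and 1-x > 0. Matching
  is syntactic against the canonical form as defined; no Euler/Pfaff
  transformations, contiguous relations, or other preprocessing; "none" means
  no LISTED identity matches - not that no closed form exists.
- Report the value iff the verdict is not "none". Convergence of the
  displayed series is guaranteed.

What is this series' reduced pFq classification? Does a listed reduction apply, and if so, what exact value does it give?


x = 4 here; the reduced form reads 1F2, upper {-3/5}, lower {-3/2, -4/3}, C = 1/9. Verdict: none - this 1F2 at x = 4 matches no listed pattern, and upper {-3/5} holds no stopper.

Structural cue: t_0 being 1/9, the two k-th powers (prefactor 1/9) combine into one argument.
Adjacent-term ratio: r(k) = 4 * (k-3/5) / [(k-3/2) (k-4/3) (k+1)] - poly over poly, x = 4 from leading terms; C = 1/9 at k = 0.


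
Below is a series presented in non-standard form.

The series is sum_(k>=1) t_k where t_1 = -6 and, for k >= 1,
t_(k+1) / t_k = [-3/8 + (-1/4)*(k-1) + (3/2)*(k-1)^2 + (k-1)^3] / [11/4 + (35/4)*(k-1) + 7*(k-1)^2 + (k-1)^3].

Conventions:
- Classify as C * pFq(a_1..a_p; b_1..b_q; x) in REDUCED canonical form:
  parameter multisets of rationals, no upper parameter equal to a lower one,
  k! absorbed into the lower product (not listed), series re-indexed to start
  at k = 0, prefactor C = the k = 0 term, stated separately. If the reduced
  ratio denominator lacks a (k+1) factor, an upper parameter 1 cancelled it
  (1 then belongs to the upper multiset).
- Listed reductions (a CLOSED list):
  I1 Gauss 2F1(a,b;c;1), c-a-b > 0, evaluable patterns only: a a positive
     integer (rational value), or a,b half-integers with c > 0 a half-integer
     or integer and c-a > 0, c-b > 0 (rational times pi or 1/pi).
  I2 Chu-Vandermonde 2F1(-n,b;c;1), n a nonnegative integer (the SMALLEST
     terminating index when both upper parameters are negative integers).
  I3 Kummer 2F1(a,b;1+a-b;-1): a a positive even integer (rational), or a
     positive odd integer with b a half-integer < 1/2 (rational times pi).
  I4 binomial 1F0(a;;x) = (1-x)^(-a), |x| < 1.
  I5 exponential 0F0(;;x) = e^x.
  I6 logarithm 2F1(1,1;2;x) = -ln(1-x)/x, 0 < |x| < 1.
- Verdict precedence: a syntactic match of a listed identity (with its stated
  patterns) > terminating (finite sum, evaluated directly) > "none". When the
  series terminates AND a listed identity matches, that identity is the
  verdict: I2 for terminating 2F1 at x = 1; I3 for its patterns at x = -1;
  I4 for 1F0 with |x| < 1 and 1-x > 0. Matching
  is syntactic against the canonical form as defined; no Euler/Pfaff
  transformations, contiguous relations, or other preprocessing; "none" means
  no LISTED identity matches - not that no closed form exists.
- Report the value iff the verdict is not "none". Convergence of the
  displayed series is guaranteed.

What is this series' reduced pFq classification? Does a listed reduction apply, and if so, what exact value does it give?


At argument 1: a 2F1 with upper {-1/2, 3/2}, lower {11/2}, scaled by C = -6. Verdict at x = 1: Gauss (I1, half-integer pattern) matches (x = 1; upper {-1/2, 3/2} half-integers, c = 11/2 in the evaluable pattern). Hence: (-6615/4096) * pi.

First insight: from the first term -6: the ratio is unreduced: k + 1/2 divides both sides (C = -6, x = 1).
Ratio: r(k) = 1 * (k-1/2) (k+3/2) / [(k+11/2) (k+1)] - rational in k, leading ratio 1; with t_0 = -6, classification follows.


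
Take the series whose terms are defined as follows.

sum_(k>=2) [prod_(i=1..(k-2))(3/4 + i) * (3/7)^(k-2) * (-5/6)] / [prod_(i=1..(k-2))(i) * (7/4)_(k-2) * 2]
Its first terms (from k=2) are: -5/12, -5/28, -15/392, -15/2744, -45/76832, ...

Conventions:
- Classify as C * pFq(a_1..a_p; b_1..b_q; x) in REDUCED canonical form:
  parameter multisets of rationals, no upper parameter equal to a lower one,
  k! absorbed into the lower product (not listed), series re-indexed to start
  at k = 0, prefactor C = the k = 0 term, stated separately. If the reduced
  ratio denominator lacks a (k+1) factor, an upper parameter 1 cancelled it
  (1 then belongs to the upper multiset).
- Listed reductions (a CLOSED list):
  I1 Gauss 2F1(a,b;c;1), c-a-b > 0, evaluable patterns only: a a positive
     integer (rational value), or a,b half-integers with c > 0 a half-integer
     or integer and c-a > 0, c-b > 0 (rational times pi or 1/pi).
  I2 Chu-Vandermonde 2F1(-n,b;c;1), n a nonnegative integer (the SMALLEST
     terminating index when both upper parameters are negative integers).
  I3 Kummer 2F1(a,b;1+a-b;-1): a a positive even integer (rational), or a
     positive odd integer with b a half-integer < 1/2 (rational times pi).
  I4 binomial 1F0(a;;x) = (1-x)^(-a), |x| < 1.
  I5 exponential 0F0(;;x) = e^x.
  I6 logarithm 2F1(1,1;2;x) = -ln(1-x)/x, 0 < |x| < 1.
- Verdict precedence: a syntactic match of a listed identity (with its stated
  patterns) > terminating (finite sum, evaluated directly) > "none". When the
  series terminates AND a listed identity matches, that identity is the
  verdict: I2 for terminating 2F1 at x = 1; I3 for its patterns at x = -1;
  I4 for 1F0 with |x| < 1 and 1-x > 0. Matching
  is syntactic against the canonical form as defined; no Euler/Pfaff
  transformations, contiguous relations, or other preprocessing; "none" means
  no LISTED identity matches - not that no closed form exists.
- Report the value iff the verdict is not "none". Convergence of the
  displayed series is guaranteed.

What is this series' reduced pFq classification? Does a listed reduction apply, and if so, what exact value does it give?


Reduced: x = 3/7, 0F0, upper = {-}, lower = {-}, C = -5/12. Verdict (x = 3/7): the I5 exponential reduction applies (the 0F0 exponential series at x = 3/7). Value: (-5/12) * e^(3/7).

Structural cue: t_0 being -5/12, the running product (C = -5/12) telescopes to a rising factorial.
Step ratio: r(k) = (3/7) * 1 / [(k+1)] - rational in k. x = (3/7); t_0 = -5/12; negate the roots.


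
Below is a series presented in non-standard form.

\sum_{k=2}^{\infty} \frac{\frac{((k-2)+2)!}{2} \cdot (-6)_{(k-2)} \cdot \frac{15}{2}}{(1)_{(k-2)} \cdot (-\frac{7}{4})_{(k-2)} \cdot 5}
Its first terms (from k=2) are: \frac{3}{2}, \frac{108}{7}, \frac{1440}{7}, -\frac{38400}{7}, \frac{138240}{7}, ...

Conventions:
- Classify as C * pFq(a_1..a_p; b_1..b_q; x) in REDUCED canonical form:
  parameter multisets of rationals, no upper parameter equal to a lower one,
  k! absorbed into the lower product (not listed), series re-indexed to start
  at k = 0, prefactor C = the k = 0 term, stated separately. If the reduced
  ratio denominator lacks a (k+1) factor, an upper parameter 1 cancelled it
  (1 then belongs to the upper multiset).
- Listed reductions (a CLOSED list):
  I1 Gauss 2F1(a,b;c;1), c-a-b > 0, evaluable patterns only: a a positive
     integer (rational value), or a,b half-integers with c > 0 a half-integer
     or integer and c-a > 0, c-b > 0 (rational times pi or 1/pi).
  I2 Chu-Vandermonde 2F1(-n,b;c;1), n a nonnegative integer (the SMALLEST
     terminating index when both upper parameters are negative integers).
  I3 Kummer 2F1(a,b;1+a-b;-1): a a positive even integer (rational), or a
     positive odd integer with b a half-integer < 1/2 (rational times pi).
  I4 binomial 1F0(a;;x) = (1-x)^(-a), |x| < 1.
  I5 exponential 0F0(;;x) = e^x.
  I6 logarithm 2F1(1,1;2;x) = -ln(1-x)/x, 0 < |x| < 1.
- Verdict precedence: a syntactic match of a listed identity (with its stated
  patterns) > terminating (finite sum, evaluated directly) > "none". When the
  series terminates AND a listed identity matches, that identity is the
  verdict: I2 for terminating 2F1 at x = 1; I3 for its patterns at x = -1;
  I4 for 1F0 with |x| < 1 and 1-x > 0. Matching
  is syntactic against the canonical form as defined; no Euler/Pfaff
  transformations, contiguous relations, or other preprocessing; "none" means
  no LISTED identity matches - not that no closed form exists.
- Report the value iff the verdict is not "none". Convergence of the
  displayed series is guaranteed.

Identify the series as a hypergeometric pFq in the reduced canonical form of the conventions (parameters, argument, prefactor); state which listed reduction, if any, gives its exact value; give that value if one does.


Classification (C = \frac{3}{2}): 2F1 with upper {-6, 3}, lower {-\frac{7}{4}}, argument x = 1. Verdict (x = 1): Vandermonde's identity (I2) applies (terminating 2F1 at x = 1 with n = 6, b = 3, c = -\frac{7}{4}). Its exact value is -\frac{209}{26}.

Key step: t_0 being \frac{3}{2}, (1)_k (C = 3/2) is k! itself.
Term ratio: r(k) = 1 * (k-6) (k+3) / [(k-\frac{7}{4}) (k+1)] - rational; roots negated = parameters, x = 1, C = \frac{3}{2}.


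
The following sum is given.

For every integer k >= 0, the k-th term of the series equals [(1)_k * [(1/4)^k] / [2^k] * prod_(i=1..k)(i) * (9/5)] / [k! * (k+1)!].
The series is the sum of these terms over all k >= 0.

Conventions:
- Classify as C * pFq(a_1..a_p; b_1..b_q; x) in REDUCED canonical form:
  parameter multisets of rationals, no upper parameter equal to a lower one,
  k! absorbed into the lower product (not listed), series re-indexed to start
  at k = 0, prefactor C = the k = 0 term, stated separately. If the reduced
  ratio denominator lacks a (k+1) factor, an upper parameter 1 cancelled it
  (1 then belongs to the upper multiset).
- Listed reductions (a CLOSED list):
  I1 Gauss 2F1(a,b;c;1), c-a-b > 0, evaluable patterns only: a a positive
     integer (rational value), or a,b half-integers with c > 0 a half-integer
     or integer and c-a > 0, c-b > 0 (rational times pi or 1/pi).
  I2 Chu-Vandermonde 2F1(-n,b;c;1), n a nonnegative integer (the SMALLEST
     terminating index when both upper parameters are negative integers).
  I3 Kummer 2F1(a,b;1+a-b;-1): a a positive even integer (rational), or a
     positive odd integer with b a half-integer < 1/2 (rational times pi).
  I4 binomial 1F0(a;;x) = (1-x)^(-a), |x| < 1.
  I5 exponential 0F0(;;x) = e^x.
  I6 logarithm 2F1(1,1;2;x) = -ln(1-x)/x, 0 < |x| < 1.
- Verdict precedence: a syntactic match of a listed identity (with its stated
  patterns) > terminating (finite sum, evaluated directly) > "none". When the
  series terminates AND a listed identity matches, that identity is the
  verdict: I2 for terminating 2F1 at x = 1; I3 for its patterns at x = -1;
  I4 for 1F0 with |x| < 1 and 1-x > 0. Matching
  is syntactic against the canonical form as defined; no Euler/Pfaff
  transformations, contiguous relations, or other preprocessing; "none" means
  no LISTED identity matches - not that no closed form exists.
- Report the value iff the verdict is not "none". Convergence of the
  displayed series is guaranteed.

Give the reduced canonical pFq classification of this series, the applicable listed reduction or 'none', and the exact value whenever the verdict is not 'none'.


The series (x = 1/8) is 2F1: upper {1, 1}, lower {2}, prefactor 9/5. Verdict: the I6 logarithm reduction applies (the logarithm: parameters (1,1;2), x = 1/8). Value: (-72/5) * ln(7/8).

Key step: x = (1/8) and the running product (C = 9/5, x = 1/8) telescopes to a rising factorial.
Adjacent-term ratio: r(k) = (1/8) * (k+1) (k+1) / [(k+2) (k+1)] - poly over poly, x = (1/8) from leading terms; C = 9/5 at k = 0.


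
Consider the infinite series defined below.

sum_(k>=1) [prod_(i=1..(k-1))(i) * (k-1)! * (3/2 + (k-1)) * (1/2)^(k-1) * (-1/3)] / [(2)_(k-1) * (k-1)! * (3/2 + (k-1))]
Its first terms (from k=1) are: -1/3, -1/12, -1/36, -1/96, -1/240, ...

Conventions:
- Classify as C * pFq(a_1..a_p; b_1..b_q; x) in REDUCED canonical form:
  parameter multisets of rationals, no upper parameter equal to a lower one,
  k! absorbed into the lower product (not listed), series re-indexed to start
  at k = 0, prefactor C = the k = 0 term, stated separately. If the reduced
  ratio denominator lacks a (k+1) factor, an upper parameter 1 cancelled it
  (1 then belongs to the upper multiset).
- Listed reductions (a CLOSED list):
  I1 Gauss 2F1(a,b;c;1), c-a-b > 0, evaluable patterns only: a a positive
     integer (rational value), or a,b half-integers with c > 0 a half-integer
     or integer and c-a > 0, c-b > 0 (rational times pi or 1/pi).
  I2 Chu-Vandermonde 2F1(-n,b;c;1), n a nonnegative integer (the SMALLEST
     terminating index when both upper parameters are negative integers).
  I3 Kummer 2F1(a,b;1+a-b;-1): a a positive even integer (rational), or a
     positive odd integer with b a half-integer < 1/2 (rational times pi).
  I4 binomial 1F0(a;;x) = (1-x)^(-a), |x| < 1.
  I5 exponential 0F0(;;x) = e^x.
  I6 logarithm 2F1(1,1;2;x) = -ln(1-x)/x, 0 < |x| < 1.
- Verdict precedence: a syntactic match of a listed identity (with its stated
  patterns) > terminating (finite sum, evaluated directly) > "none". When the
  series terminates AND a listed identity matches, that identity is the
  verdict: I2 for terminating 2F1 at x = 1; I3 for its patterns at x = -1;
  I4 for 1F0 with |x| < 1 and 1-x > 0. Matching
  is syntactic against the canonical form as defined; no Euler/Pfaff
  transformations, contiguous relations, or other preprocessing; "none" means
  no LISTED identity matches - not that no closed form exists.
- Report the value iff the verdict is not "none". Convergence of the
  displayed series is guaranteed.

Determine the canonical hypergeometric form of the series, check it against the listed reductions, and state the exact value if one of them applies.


Prefactor -1/3, argument 1/2: 2F1 with upper {1, 1} over lower {2}. Verdict: this is the I6 logarithm reduction (the logarithm: parameters (1,1;2), x = 1/2). Exact value: (2/3) * ln(1/2).

Key step: with t_0 = -1/3, k + 3/2 divides numerator and denominator alike; C = -1/3 after cancelling.
Term ratio: r(k) = (1/2) * (k+1) (k+1) / [(k+2) (k+1)] - rational; roots negated = parameters, x = (1/2), C = -1/3.


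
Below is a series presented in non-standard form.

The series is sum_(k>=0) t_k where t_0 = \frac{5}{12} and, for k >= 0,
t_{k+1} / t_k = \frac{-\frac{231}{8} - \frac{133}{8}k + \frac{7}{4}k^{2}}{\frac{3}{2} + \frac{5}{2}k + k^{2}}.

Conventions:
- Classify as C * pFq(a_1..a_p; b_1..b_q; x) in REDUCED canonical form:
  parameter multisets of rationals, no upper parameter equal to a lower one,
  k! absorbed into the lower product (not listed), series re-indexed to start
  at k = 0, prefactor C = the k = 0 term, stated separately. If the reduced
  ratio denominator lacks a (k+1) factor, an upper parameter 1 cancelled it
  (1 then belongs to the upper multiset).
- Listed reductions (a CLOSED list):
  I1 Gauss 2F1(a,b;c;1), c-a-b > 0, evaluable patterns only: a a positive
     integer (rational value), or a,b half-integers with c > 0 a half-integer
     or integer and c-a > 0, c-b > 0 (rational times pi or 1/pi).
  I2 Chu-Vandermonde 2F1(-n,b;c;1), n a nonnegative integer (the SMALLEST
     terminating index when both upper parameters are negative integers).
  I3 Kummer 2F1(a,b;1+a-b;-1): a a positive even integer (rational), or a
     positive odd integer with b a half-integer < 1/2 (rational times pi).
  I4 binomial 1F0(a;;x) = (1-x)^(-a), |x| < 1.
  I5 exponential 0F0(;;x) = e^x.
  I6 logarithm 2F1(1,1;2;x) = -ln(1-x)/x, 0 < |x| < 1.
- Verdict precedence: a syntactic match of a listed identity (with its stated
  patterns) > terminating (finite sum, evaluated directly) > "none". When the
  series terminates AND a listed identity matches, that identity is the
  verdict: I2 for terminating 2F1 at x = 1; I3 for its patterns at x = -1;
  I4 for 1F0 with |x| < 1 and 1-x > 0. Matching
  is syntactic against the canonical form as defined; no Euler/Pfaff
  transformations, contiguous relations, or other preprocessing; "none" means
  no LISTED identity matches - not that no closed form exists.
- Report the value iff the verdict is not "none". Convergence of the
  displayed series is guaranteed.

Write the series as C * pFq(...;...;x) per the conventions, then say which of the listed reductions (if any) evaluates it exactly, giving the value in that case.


Reduced: x = \frac{7}{4}, 1F0, upper = {-11}, lower = {-}, C = \frac{5}{12}. Verdict: terminating (-11 upstairs). 12 nonzero terms in all; added directly. Value: -\frac{295245}{16777216}.

First insight: t_0 being \frac{5}{12}, factor the ratio over Q (C = 5/12, x = 7/4): negated roots = parameters.
Term ratio: r(k) = \frac{7}{4} * (k-11) / [(k+1)] - poly over poly, x = \frac{7}{4} from leading terms; C = \frac{5}{12} at k = 0.


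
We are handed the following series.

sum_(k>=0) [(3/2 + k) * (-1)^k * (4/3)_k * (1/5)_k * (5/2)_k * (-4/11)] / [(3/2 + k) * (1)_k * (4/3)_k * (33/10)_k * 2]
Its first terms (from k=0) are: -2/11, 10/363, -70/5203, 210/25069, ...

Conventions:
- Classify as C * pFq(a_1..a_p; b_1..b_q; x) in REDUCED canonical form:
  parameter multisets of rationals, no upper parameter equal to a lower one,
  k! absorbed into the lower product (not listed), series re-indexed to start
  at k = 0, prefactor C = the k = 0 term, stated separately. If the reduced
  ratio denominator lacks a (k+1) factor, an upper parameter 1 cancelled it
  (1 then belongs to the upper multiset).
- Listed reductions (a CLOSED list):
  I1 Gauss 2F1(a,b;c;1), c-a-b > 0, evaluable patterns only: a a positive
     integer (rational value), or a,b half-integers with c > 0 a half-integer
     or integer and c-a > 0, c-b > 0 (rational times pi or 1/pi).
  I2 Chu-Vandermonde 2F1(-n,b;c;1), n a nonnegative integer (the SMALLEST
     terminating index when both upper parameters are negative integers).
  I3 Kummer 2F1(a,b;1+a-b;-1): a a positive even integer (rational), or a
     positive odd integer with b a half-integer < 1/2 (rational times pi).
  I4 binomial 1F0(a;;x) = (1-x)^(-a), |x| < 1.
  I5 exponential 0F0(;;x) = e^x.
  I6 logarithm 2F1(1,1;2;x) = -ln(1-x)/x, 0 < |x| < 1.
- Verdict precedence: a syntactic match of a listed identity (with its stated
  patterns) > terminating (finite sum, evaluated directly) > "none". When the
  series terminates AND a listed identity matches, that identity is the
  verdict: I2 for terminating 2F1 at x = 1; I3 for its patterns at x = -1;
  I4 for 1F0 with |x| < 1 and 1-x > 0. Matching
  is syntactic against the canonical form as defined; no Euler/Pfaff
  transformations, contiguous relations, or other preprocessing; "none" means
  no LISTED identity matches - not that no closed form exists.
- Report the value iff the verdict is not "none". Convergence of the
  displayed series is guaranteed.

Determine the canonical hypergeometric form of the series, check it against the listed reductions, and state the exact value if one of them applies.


Structural cue: from the first term -2/11: (1)_k (C = -2/11, x = -1) is k! itself.
Consecutive-term ratio: r(k) = (-1) * (k+1/5) (k+5/2) / [(k+33/10) (k+1)] ; factor over Q: parameters, x = (-1), and C = -2/11.

x = -1 here; the reduced form reads 2F1, upper {1/5, 5/2}, lower {33/10}, C = -2/11. Verdict: no listed reduction: x = -1 and upper {1/5, 5/2} fail every I1-I6 pattern.


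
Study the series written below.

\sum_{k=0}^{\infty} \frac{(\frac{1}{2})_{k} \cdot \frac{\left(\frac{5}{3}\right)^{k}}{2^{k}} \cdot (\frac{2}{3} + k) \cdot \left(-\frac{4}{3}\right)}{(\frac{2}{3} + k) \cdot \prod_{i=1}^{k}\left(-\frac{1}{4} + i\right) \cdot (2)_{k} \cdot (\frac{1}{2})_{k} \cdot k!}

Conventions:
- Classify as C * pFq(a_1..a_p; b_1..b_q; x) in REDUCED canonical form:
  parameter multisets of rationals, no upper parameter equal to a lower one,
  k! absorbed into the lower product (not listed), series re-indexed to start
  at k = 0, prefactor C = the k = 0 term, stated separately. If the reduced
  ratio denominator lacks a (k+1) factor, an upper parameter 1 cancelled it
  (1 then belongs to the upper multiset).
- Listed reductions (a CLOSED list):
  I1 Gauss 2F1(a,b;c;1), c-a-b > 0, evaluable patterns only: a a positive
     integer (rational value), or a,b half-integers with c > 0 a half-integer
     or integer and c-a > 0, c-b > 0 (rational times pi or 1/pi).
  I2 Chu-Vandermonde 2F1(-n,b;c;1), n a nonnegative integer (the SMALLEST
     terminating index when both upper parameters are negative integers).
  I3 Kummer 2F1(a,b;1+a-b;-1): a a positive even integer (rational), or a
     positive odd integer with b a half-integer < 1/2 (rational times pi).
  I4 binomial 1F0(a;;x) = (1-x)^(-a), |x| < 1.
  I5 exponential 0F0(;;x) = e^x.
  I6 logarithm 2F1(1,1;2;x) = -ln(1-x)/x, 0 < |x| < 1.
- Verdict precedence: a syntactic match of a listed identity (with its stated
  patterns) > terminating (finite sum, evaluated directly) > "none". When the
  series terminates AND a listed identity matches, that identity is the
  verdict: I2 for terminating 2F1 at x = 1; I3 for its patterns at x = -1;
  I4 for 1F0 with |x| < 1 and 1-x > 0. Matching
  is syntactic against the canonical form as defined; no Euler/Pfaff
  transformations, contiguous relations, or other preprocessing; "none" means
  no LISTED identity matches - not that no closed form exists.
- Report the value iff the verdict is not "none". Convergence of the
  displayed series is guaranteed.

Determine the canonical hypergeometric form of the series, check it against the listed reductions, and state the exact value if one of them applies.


Reduced: x = \frac{5}{6}, 0F2, upper = {-}, lower = {\frac{3}{4}, 2}, C = -\frac{4}{3}. Verdict: none. Every listed pattern misses the 0F2 form at \frac{5}{6}, upper {-}.

First insight: with t_0 = -\frac{4}{3}, the factor k + 2/3 cancels (top and bottom), leaving C = -4/3.
Term ratio: r(k) = \frac{5}{6} * 1 / [(k+\frac{3}{4}) (k+2) (k+1)] - rational in k, leading ratio \frac{5}{6}; with t_0 = -\frac{4}{3}, classification follows.


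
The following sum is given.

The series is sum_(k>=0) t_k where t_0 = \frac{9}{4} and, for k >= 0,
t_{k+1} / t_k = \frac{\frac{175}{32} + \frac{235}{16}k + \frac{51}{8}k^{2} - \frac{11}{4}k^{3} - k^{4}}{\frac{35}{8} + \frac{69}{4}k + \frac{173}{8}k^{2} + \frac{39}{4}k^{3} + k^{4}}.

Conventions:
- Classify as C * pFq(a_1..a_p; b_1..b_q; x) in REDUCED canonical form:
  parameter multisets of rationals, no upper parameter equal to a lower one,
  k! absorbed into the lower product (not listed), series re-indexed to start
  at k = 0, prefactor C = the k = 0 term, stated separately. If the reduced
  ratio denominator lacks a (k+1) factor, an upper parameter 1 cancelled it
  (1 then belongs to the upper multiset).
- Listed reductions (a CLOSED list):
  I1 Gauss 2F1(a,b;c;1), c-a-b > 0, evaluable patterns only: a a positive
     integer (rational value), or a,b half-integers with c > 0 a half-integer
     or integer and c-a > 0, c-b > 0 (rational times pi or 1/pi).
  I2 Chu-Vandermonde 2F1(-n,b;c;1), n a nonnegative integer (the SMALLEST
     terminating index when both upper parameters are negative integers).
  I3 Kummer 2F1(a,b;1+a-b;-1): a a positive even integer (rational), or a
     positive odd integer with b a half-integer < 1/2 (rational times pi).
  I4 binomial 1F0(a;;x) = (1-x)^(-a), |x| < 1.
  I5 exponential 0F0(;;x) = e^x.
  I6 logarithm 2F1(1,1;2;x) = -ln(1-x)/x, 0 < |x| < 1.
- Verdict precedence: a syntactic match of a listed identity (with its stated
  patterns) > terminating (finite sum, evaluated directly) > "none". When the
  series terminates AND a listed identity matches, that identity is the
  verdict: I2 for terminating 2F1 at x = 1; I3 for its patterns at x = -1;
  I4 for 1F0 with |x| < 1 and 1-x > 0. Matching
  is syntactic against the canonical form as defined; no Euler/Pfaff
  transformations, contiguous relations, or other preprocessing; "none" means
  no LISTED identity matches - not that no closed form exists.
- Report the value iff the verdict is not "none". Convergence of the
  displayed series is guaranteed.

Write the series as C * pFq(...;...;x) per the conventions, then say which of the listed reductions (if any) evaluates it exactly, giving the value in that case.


x = -1 here; the reduced form reads 2F1, upper {-\frac{5}{2}, \frac{7}{2}}, lower {7}, C = \frac{9}{4}. Verdict: none - this 2F1 at x = -1 matches no listed pattern, and upper {-\frac{5}{2}, \frac{7}{2}} holds no stopper.

Key observation: t_0 being \frac{9}{4}, cancel k + 1/2 from the displayed ratio first; then C = 9/4.
Term ratio: r(k) = -1 * (k-\frac{5}{2}) (k+\frac{7}{2}) / [(k+7) (k+1)] - poly over poly, x = -1 from leading terms; C = \frac{9}{4} at k = 0.


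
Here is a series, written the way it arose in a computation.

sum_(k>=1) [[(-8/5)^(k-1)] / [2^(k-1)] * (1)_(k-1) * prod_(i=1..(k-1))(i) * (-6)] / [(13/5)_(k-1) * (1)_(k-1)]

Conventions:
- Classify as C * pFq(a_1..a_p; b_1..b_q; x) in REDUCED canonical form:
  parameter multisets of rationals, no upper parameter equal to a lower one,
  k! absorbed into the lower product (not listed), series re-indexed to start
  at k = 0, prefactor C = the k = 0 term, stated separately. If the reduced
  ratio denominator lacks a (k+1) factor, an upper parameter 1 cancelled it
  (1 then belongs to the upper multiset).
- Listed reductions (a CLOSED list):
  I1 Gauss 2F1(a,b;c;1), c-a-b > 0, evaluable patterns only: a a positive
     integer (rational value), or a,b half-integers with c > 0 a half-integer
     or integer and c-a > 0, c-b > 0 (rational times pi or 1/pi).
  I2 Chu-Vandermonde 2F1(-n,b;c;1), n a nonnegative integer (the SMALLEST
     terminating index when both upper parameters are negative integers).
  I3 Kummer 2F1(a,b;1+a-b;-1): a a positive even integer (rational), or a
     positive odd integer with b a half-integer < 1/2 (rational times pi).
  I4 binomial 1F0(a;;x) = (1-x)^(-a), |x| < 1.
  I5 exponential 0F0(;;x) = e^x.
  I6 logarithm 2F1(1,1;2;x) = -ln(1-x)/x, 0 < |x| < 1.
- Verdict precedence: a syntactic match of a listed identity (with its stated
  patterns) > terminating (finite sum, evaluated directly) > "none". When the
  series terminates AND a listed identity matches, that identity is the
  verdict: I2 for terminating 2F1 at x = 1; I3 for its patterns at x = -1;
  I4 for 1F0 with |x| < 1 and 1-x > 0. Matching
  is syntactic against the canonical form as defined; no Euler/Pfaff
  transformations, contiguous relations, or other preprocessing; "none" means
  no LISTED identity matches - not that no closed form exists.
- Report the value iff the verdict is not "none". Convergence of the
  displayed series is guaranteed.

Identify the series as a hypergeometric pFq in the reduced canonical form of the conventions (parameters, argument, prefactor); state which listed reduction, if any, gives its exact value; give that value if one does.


Canonical form: C = -6 times 2F1 with upper {1, 1}, lower {13/5}, x = -4/5. Verdict: none. Every listed pattern misses the 2F1 form at -4/5, upper {1, 1}.

Key observation: t_0 = -6 here, and (1)_k (C = -6) is k! itself.
Step ratio: r(k) = (-4/5) * (k+1) (k+1) / [(k+13/5) (k+1)] ; factor over Q: parameters, x = (-4/5), and C = -6.
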